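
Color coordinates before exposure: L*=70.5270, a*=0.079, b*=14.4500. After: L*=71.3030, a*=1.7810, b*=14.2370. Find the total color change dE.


dL = 0.7760, da = 1.7020, db = -0.2130
dE = sqrt(0.7760^2 + 1.7020^2 + (-0.2130)^2) = 1.8826


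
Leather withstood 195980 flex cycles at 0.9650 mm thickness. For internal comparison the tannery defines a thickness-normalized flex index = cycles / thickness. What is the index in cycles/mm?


Formula: Index = cycles / thickness
Substituting: Index = 195980 / 0.9650
Result: 203088.0829 cycles/mm


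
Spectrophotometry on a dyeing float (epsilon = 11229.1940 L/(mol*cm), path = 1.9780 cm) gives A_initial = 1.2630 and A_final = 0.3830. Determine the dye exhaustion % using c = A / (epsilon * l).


c_initial = A_i / (epsilon * l) = 1.2630 / (11229.1940 * 1.9780) = 5.6863e-05 mol/L
c_final = A_f / (epsilon * l) = 0.3830 / (11229.1940 * 1.9780) = 1.7243e-05 mol/L
Exhaustion = (c_initial - c_final) / c_initial * 100 = (5.6863e-05 - 1.7243e-05) / 5.6863e-05 * 100 = 69.6754 %


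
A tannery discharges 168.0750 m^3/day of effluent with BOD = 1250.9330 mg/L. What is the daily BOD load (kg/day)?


Formula: BOD_load = volume * conc / 1000
Substituting: BOD_load = 168.0750 * 1250.9330 / 1000
Result: 210.2506 kg/day


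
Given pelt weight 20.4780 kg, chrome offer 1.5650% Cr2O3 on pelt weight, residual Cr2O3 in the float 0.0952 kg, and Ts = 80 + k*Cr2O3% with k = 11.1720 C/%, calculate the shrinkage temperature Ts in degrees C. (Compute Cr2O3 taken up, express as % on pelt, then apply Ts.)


Offered = pelt * offer_pct / 100 = 20.4780 * 1.5650 / 100 = 0.3205 kg
Uptake = offered - residual = 0.3205 - 0.0952 = 0.2253 kg
Cr2O3% on pelt = uptake / pelt * 100 = 0.2253 / 20.4780 * 100 = 1.1001 %
Ts = 80 + k * Cr2O3% = 80 + 11.1720 * 1.1001 = 92.2904 C


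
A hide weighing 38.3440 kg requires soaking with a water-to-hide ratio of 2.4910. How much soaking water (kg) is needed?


Formula: Water = hide_weight * ratio
Substituting: Water = 38.3440 * 2.4910
Result: 95.5149 kg


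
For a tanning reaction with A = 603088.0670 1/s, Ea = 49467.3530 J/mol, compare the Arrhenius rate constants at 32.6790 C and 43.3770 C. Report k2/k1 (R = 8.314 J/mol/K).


T1 = 32.6790 + 273.15 = 305.8290 K; T2 = 43.3770 + 273.15 = 316.5270 K
k1 = A * exp(-Ea/(R*T1)) = 603088.0670 * exp(-49467.3530/(8.314*305.8290)) = 0.00214391 1/s
k2 = A * exp(-Ea/(R*T2)) = 603088.0670 * exp(-49467.3530/(8.314*316.5270)) = 0.00413782 1/s
k2/k1 = 0.00413782 / 0.00214391 = 1.9300


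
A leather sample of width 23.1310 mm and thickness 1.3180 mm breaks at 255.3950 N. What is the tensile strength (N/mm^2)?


Formula: TS = force / (width * thickness)
Substituting: TS = 255.3950 / (23.1310 * 1.3180)
Result: 8.3773 N/mm^2


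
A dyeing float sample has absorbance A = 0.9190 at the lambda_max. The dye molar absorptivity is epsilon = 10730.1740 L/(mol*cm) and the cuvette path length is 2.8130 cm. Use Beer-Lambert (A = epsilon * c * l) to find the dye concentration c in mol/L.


Formula: c = A / (epsilon * l)
Substituting: c = 0.9190 / (10730.1740 * 2.8130)
Result: 3.0447e-05 mol/L


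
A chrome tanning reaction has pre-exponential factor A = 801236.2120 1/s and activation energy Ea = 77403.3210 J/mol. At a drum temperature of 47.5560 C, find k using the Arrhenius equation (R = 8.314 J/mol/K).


T_K = T_C + 273.15 = 47.5560 + 273.15 = 320.7060 K
exponent = -Ea / (R * T_K) = -77403.3210 / (8.314 * 320.7060) = -29.0297
k = A * exp(exponent) = 801236.2120 * exp(-29.0297) = 1.9784e-07 1/s


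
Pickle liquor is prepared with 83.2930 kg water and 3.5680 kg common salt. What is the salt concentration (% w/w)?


Formula: Conc = salt / (water + salt) * 100
Substituting: Conc = 3.5680 / (83.2930 + 3.5680) * 100
Result: 4.1077 %


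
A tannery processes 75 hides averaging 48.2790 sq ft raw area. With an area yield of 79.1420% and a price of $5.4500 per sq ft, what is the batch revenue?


Raw_total = N * avg_area = 75 * 48.2790 = 3620.9250 sq ft
Finished = Raw_total * yield / 100 = 3620.9250 * 79.1420 / 100 = 2865.6725 sq ft
Value = Finished * price = 2865.6725 * 5.4500 = 15617.9149 $


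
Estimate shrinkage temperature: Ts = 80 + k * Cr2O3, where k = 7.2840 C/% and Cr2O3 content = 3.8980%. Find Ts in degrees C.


Formula: Ts = 80 + k * Cr2O3
Substituting: Ts = 80 + 7.2840 * 3.8980
Result: 108.3930 C


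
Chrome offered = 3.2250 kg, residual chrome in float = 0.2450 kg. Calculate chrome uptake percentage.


Formula: Uptake = (offered - residual) / offered * 100
Substituting: Uptake = (3.2250 - 0.2450) / 3.2250 * 100
Result: 92.4031 %


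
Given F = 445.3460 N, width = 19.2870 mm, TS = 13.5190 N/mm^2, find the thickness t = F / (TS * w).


Formula: t = F / (TS * w)
Substituting: t = 445.3460 / (13.5190 * 19.2870)
Result: 1.7080 mm


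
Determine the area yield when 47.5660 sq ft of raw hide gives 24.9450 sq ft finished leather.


Formula: Yield = finished / raw * 100
Substituting: Yield = 24.9450 / 47.5660 * 100
Result: 52.4429 %


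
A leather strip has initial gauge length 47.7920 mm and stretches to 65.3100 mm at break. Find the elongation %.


Formula: Elongation = (Lf - L0) / L0 * 100
Substituting: Elongation = (65.3100 - 47.7920) / 47.7920 * 100
Result: 36.6547 %


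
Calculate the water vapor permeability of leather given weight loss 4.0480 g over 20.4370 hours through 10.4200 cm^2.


Formula: WVP = loss / (area * time)
Substituting: WVP = 4.0480 / (10.4200 * 20.4370)
Result: 0.0190088 g/(cm^2*hr)


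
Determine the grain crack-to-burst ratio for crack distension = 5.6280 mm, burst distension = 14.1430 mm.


Formula: Ratio = crack / burst
Substituting: Ratio = 5.6280 / 14.1430
Result: 0.3979


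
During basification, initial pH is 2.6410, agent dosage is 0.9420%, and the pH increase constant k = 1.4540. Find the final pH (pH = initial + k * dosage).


Formula: pH_final = pH_initial + k * base_pct
Substituting: pH_final = 2.6410 + 1.4540 * 0.9420
Result: 4.0107


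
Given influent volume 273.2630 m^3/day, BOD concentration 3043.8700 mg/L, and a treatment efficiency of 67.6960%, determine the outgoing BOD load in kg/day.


Load_in = volume * conc / 1000 = 273.2630 * 3043.8700 / 1000 = 831.7770 kg/day
Removed = Load_in * eff / 100 = 831.7770 * 67.6960 / 100 = 563.0798 kg/day
Load_out = Load_in - Removed = 831.7770 - 563.0798 = 268.6973 kg/day


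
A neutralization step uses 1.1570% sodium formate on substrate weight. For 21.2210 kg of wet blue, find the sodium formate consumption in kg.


Formula: Neutralizer = substrate * pct / 100
Substituting: Neutralizer = 21.2210 * 1.1570 / 100
Result: 0.2455 kg


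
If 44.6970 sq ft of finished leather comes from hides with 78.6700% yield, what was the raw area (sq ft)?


Formula: raw = finished * 100 / yield
Substituting: raw = 44.6970 * 100 / 78.6700
Result: 56.8158 sq ft


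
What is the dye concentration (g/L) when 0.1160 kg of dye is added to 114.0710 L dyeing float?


Formula: Conc = dye_mass(kg) / volume(L) * 1000
Substituting: Conc = 0.1160 / 114.0710 * 1000
Result: 1.0169 g/L


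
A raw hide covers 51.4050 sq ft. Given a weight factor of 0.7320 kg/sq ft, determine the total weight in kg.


Formula: Weight = area * weight_per_sqft
Substituting: Weight = 51.4050 * 0.7320
Result: 37.6285 kg


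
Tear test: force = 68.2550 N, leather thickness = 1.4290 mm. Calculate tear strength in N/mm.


Formula: Tear strength = force / thickness
Substituting: Tear strength = 68.2550 / 1.4290
Result: 47.7642 N/mm


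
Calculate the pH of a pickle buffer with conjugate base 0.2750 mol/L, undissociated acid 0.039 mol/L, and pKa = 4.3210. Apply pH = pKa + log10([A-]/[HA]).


ratio = [A-] / [HA] = 0.2750 / 0.039 = 7.0513
log10(ratio) = 0.8483
pH = pKa + log10(ratio) = 4.3210 + 0.8483 = 5.1693


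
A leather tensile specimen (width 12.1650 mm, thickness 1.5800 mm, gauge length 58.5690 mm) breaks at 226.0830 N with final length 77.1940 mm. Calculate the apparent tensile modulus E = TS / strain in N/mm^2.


TS = F / (w * t) = 226.0830 / (12.1650 * 1.5800) = 11.7625 N/mm^2
strain = (Lf - L0) / L0 = (77.1940 - 58.5690) / 58.5690 = 0.3180
E = TS / strain = 11.7625 / 0.3180 = 36.9888 N/mm^2


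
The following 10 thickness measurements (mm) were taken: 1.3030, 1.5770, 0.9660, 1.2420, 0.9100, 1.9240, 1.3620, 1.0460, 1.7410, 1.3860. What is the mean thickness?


Formula: Average = sum / n
Substituting: Average = 13.4570 / 10
Result: 1.3457 mm


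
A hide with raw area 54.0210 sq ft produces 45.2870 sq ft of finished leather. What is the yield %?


Formula: Yield = finished / raw * 100
Substituting: Yield = 45.2870 / 54.0210 * 100
Result: 83.8322 %


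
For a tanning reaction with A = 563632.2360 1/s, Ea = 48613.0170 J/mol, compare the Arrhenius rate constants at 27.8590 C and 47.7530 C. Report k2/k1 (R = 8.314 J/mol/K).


T1 = 27.8590 + 273.15 = 301.0090 K; T2 = 47.7530 + 273.15 = 320.9030 K
k1 = A * exp(-Ea/(R*T1)) = 563632.2360 * exp(-48613.0170/(8.314*301.0090)) = 0.00206436 1/s
k2 = A * exp(-Ea/(R*T2)) = 563632.2360 * exp(-48613.0170/(8.314*320.9030)) = 0.00688301 1/s
k2/k1 = 0.00688301 / 0.00206436 = 3.3342


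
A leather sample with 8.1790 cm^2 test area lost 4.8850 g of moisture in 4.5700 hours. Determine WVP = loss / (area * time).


Formula: WVP = loss / (area * time)
Substituting: WVP = 4.8850 / (8.1790 * 4.5700)
Result: 0.1307 g/(cm^2*hr)


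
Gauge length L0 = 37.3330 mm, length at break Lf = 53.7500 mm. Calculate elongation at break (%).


Formula: Elongation = (Lf - L0) / L0 * 100
Substituting: Elongation = (53.7500 - 37.3330) / 37.3330 * 100
Result: 43.9745 %


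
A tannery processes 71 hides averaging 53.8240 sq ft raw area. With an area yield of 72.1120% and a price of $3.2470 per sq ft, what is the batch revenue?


Raw_total = N * avg_area = 71 * 53.8240 = 3821.5040 sq ft
Finished = Raw_total * yield / 100 = 3821.5040 * 72.1120 / 100 = 2755.7630 sq ft
Value = Finished * price = 2755.7630 * 3.2470 = 8947.9623 $


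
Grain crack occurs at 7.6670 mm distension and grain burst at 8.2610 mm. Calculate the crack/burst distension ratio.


Formula: Ratio = crack / burst
Substituting: Ratio = 7.6670 / 8.2610
Result: 0.9281


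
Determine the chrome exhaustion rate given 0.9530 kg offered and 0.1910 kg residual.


Formula: Uptake = (offered - residual) / offered * 100
Substituting: Uptake = (0.9530 - 0.1910) / 0.9530 * 100
Result: 79.9580 %


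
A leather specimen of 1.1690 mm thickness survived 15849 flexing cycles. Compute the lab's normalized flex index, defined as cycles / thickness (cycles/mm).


Formula: Index = cycles / thickness
Substituting: Index = 15849 / 1.1690
Result: 13557.7417 cycles/mm


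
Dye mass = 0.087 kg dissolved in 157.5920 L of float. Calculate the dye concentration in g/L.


Formula: Conc = dye_mass(kg) / volume(L) * 1000
Substituting: Conc = 0.087 / 157.5920 * 1000
Result: 0.5521 g/L


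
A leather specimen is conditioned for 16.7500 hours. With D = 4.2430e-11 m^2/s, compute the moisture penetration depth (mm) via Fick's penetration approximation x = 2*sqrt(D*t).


t = 16.7500 hr * 3600 = 60300.0000 s
D * t = 4.2430e-11 * 60300.0000 = 2.5585e-06
x = 2 * sqrt(D*t) = 2 * sqrt(2.5585e-06) = 0.00319908 m = 3.1991 mm


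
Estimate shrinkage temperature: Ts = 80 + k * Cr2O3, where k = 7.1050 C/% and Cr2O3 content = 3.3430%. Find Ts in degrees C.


Formula: Ts = 80 + k * Cr2O3
Substituting: Ts = 80 + 7.1050 * 3.3430
Result: 103.7520 C


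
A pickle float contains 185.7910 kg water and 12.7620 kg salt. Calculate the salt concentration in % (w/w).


Formula: Conc = salt / (water + salt) * 100
Substituting: Conc = 12.7620 / (185.7910 + 12.7620) * 100
Result: 6.4275 %


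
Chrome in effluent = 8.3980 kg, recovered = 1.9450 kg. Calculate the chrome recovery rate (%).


Formula: Recovery = recovered / input * 100
Substituting: Recovery = 1.9450 / 8.3980 * 100
Result: 23.1603 %


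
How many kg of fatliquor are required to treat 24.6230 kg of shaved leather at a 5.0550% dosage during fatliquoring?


Formula: Fat = substrate * pct / 100
Substituting: Fat = 24.6230 * 5.0550 / 100
Result: 1.2447 kg


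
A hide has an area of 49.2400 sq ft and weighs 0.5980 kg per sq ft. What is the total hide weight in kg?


Formula: Weight = area * weight_per_sqft
Substituting: Weight = 49.2400 * 0.5980
Result: 29.4455 kg


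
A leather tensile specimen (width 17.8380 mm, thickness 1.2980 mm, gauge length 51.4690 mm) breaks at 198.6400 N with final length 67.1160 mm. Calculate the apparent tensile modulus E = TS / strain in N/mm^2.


TS = F / (w * t) = 198.6400 / (17.8380 * 1.2980) = 8.5792 N/mm^2
strain = (Lf - L0) / L0 = (67.1160 - 51.4690) / 51.4690 = 0.3040
E = TS / strain = 8.5792 / 0.3040 = 28.2202 N/mm^2


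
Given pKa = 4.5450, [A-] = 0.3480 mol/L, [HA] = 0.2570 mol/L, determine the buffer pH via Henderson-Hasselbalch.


ratio = [A-] / [HA] = 0.3480 / 0.2570 = 1.3541
log10(ratio) = 0.1316
pH = pKa + log10(ratio) = 4.5450 + 0.1316 = 4.6766


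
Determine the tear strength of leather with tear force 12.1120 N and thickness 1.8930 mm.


Formula: Tear strength = force / thickness
Substituting: Tear strength = 12.1120 / 1.8930
Result: 6.3983 N/mm


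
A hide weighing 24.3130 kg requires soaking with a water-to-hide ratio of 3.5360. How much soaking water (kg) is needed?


Formula: Water = hide_weight * ratio
Substituting: Water = 24.3130 * 3.5360
Result: 85.9708 kg


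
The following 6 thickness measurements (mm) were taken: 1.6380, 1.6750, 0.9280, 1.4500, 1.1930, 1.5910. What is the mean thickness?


Formula: Average = sum / n
Substituting: Average = 8.4750 / 6
Result: 1.4125 mm


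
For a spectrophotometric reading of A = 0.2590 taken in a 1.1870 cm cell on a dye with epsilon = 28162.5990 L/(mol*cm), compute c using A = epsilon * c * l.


Formula: c = A / (epsilon * l)
Substituting: c = 0.2590 / (28162.5990 * 1.1870)
Result: 7.7478e-06 mol/L


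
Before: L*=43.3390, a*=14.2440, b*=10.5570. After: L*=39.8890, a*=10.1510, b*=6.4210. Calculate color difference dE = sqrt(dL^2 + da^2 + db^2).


dL = -3.4500, da = -4.0930, db = -4.1360
dE = sqrt((-3.4500)^2 + (-4.0930)^2 + (-4.1360)^2) = 6.7647


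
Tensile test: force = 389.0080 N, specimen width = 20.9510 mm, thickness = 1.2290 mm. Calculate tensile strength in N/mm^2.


Formula: TS = force / (width * thickness)
Substituting: TS = 389.0080 / (20.9510 * 1.2290)
Result: 15.1078 N/mm^2


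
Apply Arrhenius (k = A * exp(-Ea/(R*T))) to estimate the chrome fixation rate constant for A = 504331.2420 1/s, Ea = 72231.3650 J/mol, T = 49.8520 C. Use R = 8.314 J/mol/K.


T_K = T_C + 273.15 = 49.8520 + 273.15 = 323.0020 K
exponent = -Ea / (R * T_K) = -72231.3650 / (8.314 * 323.0020) = -26.8974
k = A * exp(exponent) = 504331.2420 * exp(-26.8974) = 1.0503e-06 1/s


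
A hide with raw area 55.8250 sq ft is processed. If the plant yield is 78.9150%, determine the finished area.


Formula: finished = raw * yield / 100
Substituting: finished = 55.8250 * 78.9150 / 100
Result: 44.0543 sq ft


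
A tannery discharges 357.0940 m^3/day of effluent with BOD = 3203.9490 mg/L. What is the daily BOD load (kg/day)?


Formula: BOD_load = volume * conc / 1000
Substituting: BOD_load = 357.0940 * 3203.9490 / 1000
Result: 1144.1110 kg/day


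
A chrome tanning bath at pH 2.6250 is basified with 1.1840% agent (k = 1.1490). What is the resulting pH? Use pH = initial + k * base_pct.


Formula: pH_final = pH_initial + k * base_pct
Substituting: pH_final = 2.6250 + 1.1490 * 1.1840
Result: 3.9854


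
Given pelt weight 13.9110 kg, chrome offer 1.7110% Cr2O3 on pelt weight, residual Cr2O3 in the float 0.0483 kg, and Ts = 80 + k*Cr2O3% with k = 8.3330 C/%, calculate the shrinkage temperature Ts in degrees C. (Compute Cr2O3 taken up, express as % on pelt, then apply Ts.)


Offered = pelt * offer_pct / 100 = 13.9110 * 1.7110 / 100 = 0.2380 kg
Uptake = offered - residual = 0.2380 - 0.0483 = 0.1897 kg
Cr2O3% on pelt = uptake / pelt * 100 = 0.1897 / 13.9110 * 100 = 1.3638 %
Ts = 80 + k * Cr2O3% = 80 + 8.3330 * 1.3638 = 91.3645 C


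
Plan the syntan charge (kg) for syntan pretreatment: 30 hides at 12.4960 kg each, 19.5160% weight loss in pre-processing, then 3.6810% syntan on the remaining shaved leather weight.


Total_raw = N * avg_wt = 30 * 12.4960 = 374.8800 kg
Substrate = Total_raw * (1 - loss/100) = 374.8800 * (1 - 19.5160/100) = 301.7184 kg
Syntan = Substrate * pct / 100 = 301.7184 * 3.6810 / 100 = 11.1063 kg


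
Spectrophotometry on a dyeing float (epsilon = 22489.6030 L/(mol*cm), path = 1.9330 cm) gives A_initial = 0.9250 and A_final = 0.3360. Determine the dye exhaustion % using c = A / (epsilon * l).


c_initial = A_i / (epsilon * l) = 0.9250 / (22489.6030 * 1.9330) = 2.1278e-05 mol/L
c_final = A_f / (epsilon * l) = 0.3360 / (22489.6030 * 1.9330) = 7.7290e-06 mol/L
Exhaustion = (c_initial - c_final) / c_initial * 100 = (2.1278e-05 - 7.7290e-06) / 2.1278e-05 * 100 = 63.6757 %


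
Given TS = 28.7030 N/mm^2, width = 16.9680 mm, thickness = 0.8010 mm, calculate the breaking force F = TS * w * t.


Formula: F = TS * w * t
Substituting: F = 28.7030 * 16.9680 * 0.8010
Result: 390.1130 N


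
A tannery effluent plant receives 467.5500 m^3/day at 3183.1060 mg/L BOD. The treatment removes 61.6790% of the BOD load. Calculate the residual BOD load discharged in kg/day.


Load_in = volume * conc / 1000 = 467.5500 * 3183.1060 / 1000 = 1488.2612 kg/day
Removed = Load_in * eff / 100 = 1488.2612 * 61.6790 / 100 = 917.9446 kg/day
Load_out = Load_in - Removed = 1488.2612 - 917.9446 = 570.3166 kg/day


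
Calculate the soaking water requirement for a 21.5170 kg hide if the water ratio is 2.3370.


Formula: Water = hide_weight * ratio
Substituting: Water = 21.5170 * 2.3370
Result: 50.2852 kg


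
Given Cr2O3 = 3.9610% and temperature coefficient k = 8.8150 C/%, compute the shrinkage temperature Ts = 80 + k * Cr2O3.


Formula: Ts = 80 + k * Cr2O3
Substituting: Ts = 80 + 8.8150 * 3.9610
Result: 114.9162 C


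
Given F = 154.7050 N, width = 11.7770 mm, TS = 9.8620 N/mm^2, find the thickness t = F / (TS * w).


Formula: t = F / (TS * w)
Substituting: t = 154.7050 / (9.8620 * 11.7770)
Result: 1.3320 mm


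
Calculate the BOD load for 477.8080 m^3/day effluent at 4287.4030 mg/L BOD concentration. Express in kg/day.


Formula: BOD_load = volume * conc / 1000
Substituting: BOD_load = 477.8080 * 4287.4030 / 1000
Result: 2048.5555 kg/day


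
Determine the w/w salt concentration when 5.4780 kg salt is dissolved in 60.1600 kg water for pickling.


Formula: Conc = salt / (water + salt) * 100
Substituting: Conc = 5.4780 / (60.1600 + 5.4780) * 100
Result: 8.3458 %


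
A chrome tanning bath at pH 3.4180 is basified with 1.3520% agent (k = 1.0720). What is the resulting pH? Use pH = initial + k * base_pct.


Formula: pH_final = pH_initial + k * base_pct
Substituting: pH_final = 3.4180 + 1.0720 * 1.3520
Result: 4.8673


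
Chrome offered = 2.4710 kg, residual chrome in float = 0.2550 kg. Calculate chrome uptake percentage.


Formula: Uptake = (offered - residual) / offered * 100
Substituting: Uptake = (2.4710 - 0.2550) / 2.4710 * 100
Result: 89.6803 %


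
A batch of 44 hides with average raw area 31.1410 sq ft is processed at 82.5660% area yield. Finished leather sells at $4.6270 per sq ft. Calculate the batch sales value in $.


Raw_total = N * avg_area = 44 * 31.1410 = 1370.2040 sq ft
Finished = Raw_total * yield / 100 = 1370.2040 * 82.5660 / 100 = 1131.3226 sq ft
Value = Finished * price = 1131.3226 * 4.6270 = 5234.6298 $


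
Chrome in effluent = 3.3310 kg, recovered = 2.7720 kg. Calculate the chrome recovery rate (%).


Formula: Recovery = recovered / input * 100
Substituting: Recovery = 2.7720 / 3.3310 * 100
Result: 83.2183 %


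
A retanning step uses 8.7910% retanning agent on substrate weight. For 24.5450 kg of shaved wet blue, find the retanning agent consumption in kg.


Formula: Retan = substrate * pct / 100
Substituting: Retan = 24.5450 * 8.7910 / 100
Result: 2.1578 kg


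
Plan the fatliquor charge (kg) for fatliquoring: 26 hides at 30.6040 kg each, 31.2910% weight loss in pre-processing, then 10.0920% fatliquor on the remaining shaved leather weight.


Total_raw = N * avg_wt = 26 * 30.6040 = 795.7040 kg
Substrate = Total_raw * (1 - loss/100) = 795.7040 * (1 - 31.2910/100) = 546.7203 kg
Fat = Substrate * pct / 100 = 546.7203 * 10.0920 / 100 = 55.1750 kg


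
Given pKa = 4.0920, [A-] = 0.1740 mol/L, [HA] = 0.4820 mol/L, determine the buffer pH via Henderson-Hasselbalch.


ratio = [A-] / [HA] = 0.1740 / 0.4820 = 0.3610
log10(ratio) = -0.4425
pH = pKa + log10(ratio) = 4.0920 - 0.4425 = 3.6495


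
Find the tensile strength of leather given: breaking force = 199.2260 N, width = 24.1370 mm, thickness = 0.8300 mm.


Formula: TS = force / (width * thickness)
Substituting: TS = 199.2260 / (24.1370 * 0.8300)
Result: 9.9445 N/mm^2


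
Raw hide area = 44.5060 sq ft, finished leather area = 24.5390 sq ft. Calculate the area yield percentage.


Formula: Yield = finished / raw * 100
Substituting: Yield = 24.5390 / 44.5060 * 100
Result: 55.1364 %


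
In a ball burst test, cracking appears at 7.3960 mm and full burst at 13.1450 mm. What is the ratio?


Formula: Ratio = crack / burst
Substituting: Ratio = 7.3960 / 13.1450
Result: 0.5626


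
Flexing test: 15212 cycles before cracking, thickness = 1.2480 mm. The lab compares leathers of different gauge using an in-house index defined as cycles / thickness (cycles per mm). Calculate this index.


Formula: Index = cycles / thickness
Substituting: Index = 15212 / 1.2480
Result: 12189.1026 cycles/mm


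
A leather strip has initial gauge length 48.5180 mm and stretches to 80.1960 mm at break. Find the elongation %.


Formula: Elongation = (Lf - L0) / L0 * 100
Substituting: Elongation = (80.1960 - 48.5180) / 48.5180 * 100
Result: 65.2912 %


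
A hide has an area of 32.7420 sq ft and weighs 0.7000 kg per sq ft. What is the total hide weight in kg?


Formula: Weight = area * weight_per_sqft
Substituting: Weight = 32.7420 * 0.7000
Result: 22.9194 kg


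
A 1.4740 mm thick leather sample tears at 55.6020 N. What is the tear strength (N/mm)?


Formula: Tear strength = force / thickness
Substituting: Tear strength = 55.6020 / 1.4740
Result: 37.7218 N/mm


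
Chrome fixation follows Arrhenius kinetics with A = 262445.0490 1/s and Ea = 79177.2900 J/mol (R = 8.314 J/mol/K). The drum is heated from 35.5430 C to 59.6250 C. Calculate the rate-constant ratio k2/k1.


T1 = 35.5430 + 273.15 = 308.6930 K; T2 = 59.6250 + 273.15 = 332.7750 K
k1 = A * exp(-Ea/(R*T1)) = 262445.0490 * exp(-79177.2900/(8.314*308.6930)) = 1.0490e-08 1/s
k2 = A * exp(-Ea/(R*T2)) = 262445.0490 * exp(-79177.2900/(8.314*332.7750)) = 9.7809e-08 1/s
k2/k1 = 9.7809e-08 / 1.0490e-08 = 9.3238


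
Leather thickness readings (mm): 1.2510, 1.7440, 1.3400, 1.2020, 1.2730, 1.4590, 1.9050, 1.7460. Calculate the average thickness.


Formula: Average = sum / n
Substituting: Average = 11.9200 / 8
Result: 1.4900 mm


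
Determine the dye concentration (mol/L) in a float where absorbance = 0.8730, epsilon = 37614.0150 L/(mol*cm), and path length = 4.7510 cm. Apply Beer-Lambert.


Formula: c = A / (epsilon * l)
Substituting: c = 0.8730 / (37614.0150 * 4.7510)
Result: 4.8852e-06 mol/L


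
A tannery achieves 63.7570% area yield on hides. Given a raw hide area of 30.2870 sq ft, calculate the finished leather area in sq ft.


Formula: finished = raw * yield / 100
Substituting: finished = 30.2870 * 63.7570 / 100
Result: 19.3101 sq ft


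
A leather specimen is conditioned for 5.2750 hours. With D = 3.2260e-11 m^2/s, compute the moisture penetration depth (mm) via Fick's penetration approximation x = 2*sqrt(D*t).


t = 5.2750 hr * 3600 = 18990.0000 s
D * t = 3.2260e-11 * 18990.0000 = 6.1262e-07
x = 2 * sqrt(D*t) = 2 * sqrt(6.1262e-07) = 0.0015654 m = 1.5654 mm


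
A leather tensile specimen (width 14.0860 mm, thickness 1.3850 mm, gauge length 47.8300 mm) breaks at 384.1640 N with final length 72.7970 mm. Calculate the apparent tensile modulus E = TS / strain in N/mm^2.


TS = F / (w * t) = 384.1640 / (14.0860 * 1.3850) = 19.6915 N/mm^2
strain = (Lf - L0) / L0 = (72.7970 - 47.8300) / 47.8300 = 0.5220
E = TS / strain = 19.6915 / 0.5220 = 37.7236 N/mm^2


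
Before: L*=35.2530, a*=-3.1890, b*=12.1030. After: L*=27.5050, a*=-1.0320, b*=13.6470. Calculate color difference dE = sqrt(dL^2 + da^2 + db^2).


dL = -7.7480, da = 2.1570, db = 1.5440
dE = sqrt((-7.7480)^2 + 2.1570^2 + 1.5440^2) = 8.1895


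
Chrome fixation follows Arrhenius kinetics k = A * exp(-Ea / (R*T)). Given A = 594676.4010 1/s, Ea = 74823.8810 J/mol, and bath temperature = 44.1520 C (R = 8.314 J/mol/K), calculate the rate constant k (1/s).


T_K = T_C + 273.15 = 44.1520 + 273.15 = 317.3020 K
exponent = -Ea / (R * T_K) = -74823.8810 / (8.314 * 317.3020) = -28.3633
k = A * exp(exponent) = 594676.4010 * exp(-28.3633) = 2.8592e-07 1/s


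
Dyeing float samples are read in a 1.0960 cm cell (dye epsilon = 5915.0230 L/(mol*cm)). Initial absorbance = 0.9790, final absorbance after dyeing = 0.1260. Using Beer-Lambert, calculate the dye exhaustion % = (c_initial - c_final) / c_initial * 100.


c_initial = A_i / (epsilon * l) = 0.9790 / (5915.0230 * 1.0960) = 1.5101e-04 mol/L
c_final = A_f / (epsilon * l) = 0.1260 / (5915.0230 * 1.0960) = 1.9436e-05 mol/L
Exhaustion = (c_initial - c_final) / c_initial * 100 = (1.5101e-04 - 1.9436e-05) / 1.5101e-04 * 100 = 87.1297 %


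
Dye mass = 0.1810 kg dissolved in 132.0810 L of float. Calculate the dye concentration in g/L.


Formula: Conc = dye_mass(kg) / volume(L) * 1000
Substituting: Conc = 0.1810 / 132.0810 * 1000
Result: 1.3704 g/L


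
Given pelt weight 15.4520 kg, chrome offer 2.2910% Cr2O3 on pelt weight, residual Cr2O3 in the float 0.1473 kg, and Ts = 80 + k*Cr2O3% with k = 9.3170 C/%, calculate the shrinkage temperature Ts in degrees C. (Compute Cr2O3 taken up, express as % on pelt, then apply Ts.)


Offered = pelt * offer_pct / 100 = 15.4520 * 2.2910 / 100 = 0.3540 kg
Uptake = offered - residual = 0.3540 - 0.1473 = 0.2067 kg
Cr2O3% on pelt = uptake / pelt * 100 = 0.2067 / 15.4520 * 100 = 1.3377 %
Ts = 80 + k * Cr2O3% = 80 + 9.3170 * 1.3377 = 92.4636 C


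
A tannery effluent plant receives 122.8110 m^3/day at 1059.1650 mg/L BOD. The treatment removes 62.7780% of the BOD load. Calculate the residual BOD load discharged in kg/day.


Load_in = volume * conc / 1000 = 122.8110 * 1059.1650 / 1000 = 130.0771 kg/day
Removed = Load_in * eff / 100 = 130.0771 * 62.7780 / 100 = 81.6598 kg/day
Load_out = Load_in - Removed = 130.0771 - 81.6598 = 48.4173 kg/day


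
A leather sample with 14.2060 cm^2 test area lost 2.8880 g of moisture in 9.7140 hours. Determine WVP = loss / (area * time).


Formula: WVP = loss / (area * time)
Substituting: WVP = 2.8880 / (14.2060 * 9.7140)
Result: 0.020928 g/(cm^2*hr)


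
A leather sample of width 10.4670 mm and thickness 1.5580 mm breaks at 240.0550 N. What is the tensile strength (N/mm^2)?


Formula: TS = force / (width * thickness)
Substituting: TS = 240.0550 / (10.4670 * 1.5580)
Result: 14.7204 N/mm^2


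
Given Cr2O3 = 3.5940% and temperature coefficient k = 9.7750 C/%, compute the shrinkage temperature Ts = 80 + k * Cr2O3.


Formula: Ts = 80 + k * Cr2O3
Substituting: Ts = 80 + 9.7750 * 3.5940
Result: 115.1313 C


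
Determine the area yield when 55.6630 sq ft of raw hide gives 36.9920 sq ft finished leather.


Formula: Yield = finished / raw * 100
Substituting: Yield = 36.9920 / 55.6630 * 100
Result: 66.4571 %


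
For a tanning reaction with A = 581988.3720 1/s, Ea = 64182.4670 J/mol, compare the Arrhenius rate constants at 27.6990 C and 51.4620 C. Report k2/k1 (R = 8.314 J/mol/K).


T1 = 27.6990 + 273.15 = 300.8490 K; T2 = 51.4620 + 273.15 = 324.6120 K
k1 = A * exp(-Ea/(R*T1)) = 581988.3720 * exp(-64182.4670/(8.314*300.8490)) = 4.1772e-06 1/s
k2 = A * exp(-Ea/(R*T2)) = 581988.3720 * exp(-64182.4670/(8.314*324.6120)) = 2.7332e-05 1/s
k2/k1 = 2.7332e-05 / 4.1772e-06 = 6.5432


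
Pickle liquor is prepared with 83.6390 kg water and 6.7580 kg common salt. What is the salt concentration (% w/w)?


Formula: Conc = salt / (water + salt) * 100
Substituting: Conc = 6.7580 / (83.6390 + 6.7580) * 100
Result: 7.4759 %


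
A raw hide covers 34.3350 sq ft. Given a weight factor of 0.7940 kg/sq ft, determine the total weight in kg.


Formula: Weight = area * weight_per_sqft
Substituting: Weight = 34.3350 * 0.7940
Result: 27.2620 kg


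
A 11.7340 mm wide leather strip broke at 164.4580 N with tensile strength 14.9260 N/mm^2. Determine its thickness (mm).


Formula: t = F / (TS * w)
Substituting: t = 164.4580 / (14.9260 * 11.7340)
Result: 0.9390 mm


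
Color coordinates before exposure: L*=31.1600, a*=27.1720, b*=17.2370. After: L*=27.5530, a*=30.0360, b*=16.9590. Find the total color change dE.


dL = -3.6070, da = 2.8640, db = -0.2780
dE = sqrt((-3.6070)^2 + 2.8640^2 + (-0.2780)^2) = 4.6141


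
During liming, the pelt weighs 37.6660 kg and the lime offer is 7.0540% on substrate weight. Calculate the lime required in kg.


Formula: Lime = substrate * pct / 100
Substituting: Lime = 37.6660 * 7.0540 / 100
Result: 2.6570 kg


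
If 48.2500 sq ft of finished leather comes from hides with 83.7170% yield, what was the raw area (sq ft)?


Formula: raw = finished * 100 / yield
Substituting: raw = 48.2500 * 100 / 83.7170
Result: 57.6347 sq ft


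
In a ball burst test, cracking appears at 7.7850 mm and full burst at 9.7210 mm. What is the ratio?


Formula: Ratio = crack / burst
Substituting: Ratio = 7.7850 / 9.7210
Result: 0.8008


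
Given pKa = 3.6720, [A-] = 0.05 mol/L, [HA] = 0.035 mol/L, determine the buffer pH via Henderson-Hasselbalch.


ratio = [A-] / [HA] = 0.05 / 0.035 = 1.4286
log10(ratio) = 0.1549
pH = pKa + log10(ratio) = 3.6720 + 0.1549 = 3.8269


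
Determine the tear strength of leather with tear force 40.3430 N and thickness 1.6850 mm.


Formula: Tear strength = force / thickness
Substituting: Tear strength = 40.3430 / 1.6850
Result: 23.9424 N/mm


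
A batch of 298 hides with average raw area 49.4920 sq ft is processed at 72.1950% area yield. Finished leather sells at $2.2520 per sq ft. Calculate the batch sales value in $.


Raw_total = N * avg_area = 298 * 49.4920 = 14748.6160 sq ft
Finished = Raw_total * yield / 100 = 14748.6160 * 72.1950 / 100 = 10647.7633 sq ft
Value = Finished * price = 10647.7633 * 2.2520 = 23978.7630 $


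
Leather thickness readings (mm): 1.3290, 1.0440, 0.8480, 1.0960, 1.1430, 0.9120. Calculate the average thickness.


Formula: Average = sum / n
Substituting: Average = 6.3720 / 6
Result: 1.0620 mm


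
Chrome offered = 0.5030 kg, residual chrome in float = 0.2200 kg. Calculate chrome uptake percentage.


Formula: Uptake = (offered - residual) / offered * 100
Substituting: Uptake = (0.5030 - 0.2200) / 0.5030 * 100
Result: 56.2624 %


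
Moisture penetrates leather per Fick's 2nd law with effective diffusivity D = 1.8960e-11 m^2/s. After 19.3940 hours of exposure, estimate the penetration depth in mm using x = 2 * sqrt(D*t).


t = 19.3940 hr * 3600 = 69818.4000 s
D * t = 1.8960e-11 * 69818.4000 = 1.3238e-06
x = 2 * sqrt(D*t) = 2 * sqrt(1.3238e-06) = 0.00230109 m = 2.3011 mm


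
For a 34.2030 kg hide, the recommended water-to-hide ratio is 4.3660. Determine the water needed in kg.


Formula: Water = hide_weight * ratio
Substituting: Water = 34.2030 * 4.3660
Result: 149.3303 kg


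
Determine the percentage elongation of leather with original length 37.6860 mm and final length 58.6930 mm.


Formula: Elongation = (Lf - L0) / L0 * 100
Substituting: Elongation = (58.6930 - 37.6860) / 37.6860 * 100
Result: 55.7422 %


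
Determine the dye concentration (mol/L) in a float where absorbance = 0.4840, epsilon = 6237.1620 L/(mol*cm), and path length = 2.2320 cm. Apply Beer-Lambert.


Formula: c = A / (epsilon * l)
Substituting: c = 0.4840 / (6237.1620 * 2.2320)
Result: 3.4767e-05 mol/L


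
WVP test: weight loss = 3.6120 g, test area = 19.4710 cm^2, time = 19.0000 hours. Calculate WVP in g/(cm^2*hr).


Formula: WVP = loss / (area * time)
Substituting: WVP = 3.6120 / (19.4710 * 19.0000)
Result: 0.00976351 g/(cm^2*hr)


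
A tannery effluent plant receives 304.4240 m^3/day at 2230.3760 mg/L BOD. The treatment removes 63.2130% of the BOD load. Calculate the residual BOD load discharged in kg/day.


Load_in = volume * conc / 1000 = 304.4240 * 2230.3760 / 1000 = 678.9800 kg/day
Removed = Load_in * eff / 100 = 678.9800 * 63.2130 / 100 = 429.2036 kg/day
Load_out = Load_in - Removed = 678.9800 - 429.2036 = 249.7764 kg/day


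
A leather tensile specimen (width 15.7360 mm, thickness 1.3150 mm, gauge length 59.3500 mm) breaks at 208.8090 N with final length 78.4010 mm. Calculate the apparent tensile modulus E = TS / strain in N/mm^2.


TS = F / (w * t) = 208.8090 / (15.7360 * 1.3150) = 10.0909 N/mm^2
strain = (Lf - L0) / L0 = (78.4010 - 59.3500) / 59.3500 = 0.3210
E = TS / strain = 10.0909 / 0.3210 = 31.4363 N/mm^2


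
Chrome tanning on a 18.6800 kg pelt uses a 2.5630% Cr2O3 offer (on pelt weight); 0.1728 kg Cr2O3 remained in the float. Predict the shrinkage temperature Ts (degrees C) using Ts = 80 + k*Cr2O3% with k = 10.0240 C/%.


Offered = pelt * offer_pct / 100 = 18.6800 * 2.5630 / 100 = 0.4788 kg
Uptake = offered - residual = 0.4788 - 0.1728 = 0.3060 kg
Cr2O3% on pelt = uptake / pelt * 100 = 0.3060 / 18.6800 * 100 = 1.6379 %
Ts = 80 + k * Cr2O3% = 80 + 10.0240 * 1.6379 = 96.4188 C


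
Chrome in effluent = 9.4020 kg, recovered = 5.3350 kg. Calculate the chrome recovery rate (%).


Formula: Recovery = recovered / input * 100
Substituting: Recovery = 5.3350 / 9.4020 * 100
Result: 56.7432 %


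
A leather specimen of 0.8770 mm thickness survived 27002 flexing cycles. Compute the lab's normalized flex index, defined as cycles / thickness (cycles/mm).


Formula: Index = cycles / thickness
Substituting: Index = 27002 / 0.8770
Result: 30789.0536 cycles/mm


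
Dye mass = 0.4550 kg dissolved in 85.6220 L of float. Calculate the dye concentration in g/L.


Formula: Conc = dye_mass(kg) / volume(L) * 1000
Substituting: Conc = 0.4550 / 85.6220 * 1000
Result: 5.3141 g/L


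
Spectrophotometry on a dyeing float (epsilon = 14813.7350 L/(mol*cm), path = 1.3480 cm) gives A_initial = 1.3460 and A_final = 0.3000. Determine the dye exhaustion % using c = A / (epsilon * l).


c_initial = A_i / (epsilon * l) = 1.3460 / (14813.7350 * 1.3480) = 6.7405e-05 mol/L
c_final = A_f / (epsilon * l) = 0.3000 / (14813.7350 * 1.3480) = 1.5023e-05 mol/L
Exhaustion = (c_initial - c_final) / c_initial * 100 = (6.7405e-05 - 1.5023e-05) / 6.7405e-05 * 100 = 77.7117 %


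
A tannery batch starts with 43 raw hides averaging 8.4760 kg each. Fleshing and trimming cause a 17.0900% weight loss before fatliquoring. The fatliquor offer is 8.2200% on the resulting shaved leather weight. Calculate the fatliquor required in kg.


Total_raw = N * avg_wt = 43 * 8.4760 = 364.4680 kg
Substrate = Total_raw * (1 - loss/100) = 364.4680 * (1 - 17.0900/100) = 302.1804 kg
Fat = Substrate * pct / 100 = 302.1804 * 8.2200 / 100 = 24.8392 kg


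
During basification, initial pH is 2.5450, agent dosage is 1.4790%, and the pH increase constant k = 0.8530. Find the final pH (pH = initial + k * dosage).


Formula: pH_final = pH_initial + k * base_pct
Substituting: pH_final = 2.5450 + 0.8530 * 1.4790
Result: 3.8066


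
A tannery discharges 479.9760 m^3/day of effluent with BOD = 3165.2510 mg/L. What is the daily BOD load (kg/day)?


Formula: BOD_load = volume * conc / 1000
Substituting: BOD_load = 479.9760 * 3165.2510 / 1000
Result: 1519.2445 kg/day


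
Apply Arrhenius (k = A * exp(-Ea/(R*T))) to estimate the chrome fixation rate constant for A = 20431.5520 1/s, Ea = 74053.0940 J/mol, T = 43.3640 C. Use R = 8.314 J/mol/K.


T_K = T_C + 273.15 = 43.3640 + 273.15 = 316.5140 K
exponent = -Ea / (R * T_K) = -74053.0940 / (8.314 * 316.5140) = -28.1410
k = A * exp(exponent) = 20431.5520 * exp(-28.1410) = 1.2269e-08 1/s


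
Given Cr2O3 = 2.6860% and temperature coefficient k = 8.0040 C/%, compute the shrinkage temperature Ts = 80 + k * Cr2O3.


Formula: Ts = 80 + k * Cr2O3
Substituting: Ts = 80 + 8.0040 * 2.6860
Result: 101.4987 C


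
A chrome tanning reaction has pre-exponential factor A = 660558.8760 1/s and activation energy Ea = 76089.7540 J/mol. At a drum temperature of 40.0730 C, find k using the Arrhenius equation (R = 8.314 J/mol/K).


T_K = T_C + 273.15 = 40.0730 + 273.15 = 313.2230 K
exponent = -Ea / (R * T_K) = -76089.7540 / (8.314 * 313.2230) = -29.2188
k = A * exp(exponent) = 660558.8760 * exp(-29.2188) = 1.3500e-07 1/s


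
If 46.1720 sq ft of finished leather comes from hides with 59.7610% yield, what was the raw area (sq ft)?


Formula: raw = finished * 100 / yield
Substituting: raw = 46.1720 * 100 / 59.7610
Result: 77.2611 sq ft


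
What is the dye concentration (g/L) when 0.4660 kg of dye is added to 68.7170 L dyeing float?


Formula: Conc = dye_mass(kg) / volume(L) * 1000
Substituting: Conc = 0.4660 / 68.7170 * 1000
Result: 6.7814 g/L


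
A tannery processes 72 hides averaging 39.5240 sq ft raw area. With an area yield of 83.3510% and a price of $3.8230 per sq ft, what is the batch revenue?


Raw_total = N * avg_area = 72 * 39.5240 = 2845.7280 sq ft
Finished = Raw_total * yield / 100 = 2845.7280 * 83.3510 / 100 = 2371.9427 sq ft
Value = Finished * price = 2371.9427 * 3.8230 = 9067.9371 $


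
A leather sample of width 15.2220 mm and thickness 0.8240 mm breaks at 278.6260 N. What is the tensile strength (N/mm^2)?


Formula: TS = force / (width * thickness)
Substituting: TS = 278.6260 / (15.2220 * 0.8240)
Result: 22.2138 N/mm^2


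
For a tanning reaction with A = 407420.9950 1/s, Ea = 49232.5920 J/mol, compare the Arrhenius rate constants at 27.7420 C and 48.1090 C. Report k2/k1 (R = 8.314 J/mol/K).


T1 = 27.7420 + 273.15 = 300.8920 K; T2 = 48.1090 + 273.15 = 321.2590 K
k1 = A * exp(-Ea/(R*T1)) = 407420.9950 * exp(-49232.5920/(8.314*300.8920)) = 0.00115609 1/s
k2 = A * exp(-Ea/(R*T2)) = 407420.9950 * exp(-49232.5920/(8.314*321.2590)) = 0.0040258 1/s
k2/k1 = 0.0040258 / 0.00115609 = 3.4823


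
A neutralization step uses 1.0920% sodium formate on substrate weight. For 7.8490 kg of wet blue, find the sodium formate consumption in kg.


Formula: Neutralizer = substrate * pct / 100
Substituting: Neutralizer = 7.8490 * 1.0920 / 100
Result: 0.0857111 kg


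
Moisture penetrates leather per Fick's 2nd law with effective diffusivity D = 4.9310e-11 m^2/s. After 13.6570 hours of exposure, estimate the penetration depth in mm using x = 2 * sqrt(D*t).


t = 13.6570 hr * 3600 = 49165.2000 s
D * t = 4.9310e-11 * 49165.2000 = 2.4243e-06
x = 2 * sqrt(D*t) = 2 * sqrt(2.4243e-06) = 0.00311406 m = 3.1141 mm


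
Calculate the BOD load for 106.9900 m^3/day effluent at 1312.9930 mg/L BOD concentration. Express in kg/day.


Formula: BOD_load = volume * conc / 1000
Substituting: BOD_load = 106.9900 * 1312.9930 / 1000
Result: 140.4771 kg/day


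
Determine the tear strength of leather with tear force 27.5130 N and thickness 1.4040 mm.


Formula: Tear strength = force / thickness
Substituting: Tear strength = 27.5130 / 1.4040
Result: 19.5962 N/mm


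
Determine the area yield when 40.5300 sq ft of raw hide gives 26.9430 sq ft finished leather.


Formula: Yield = finished / raw * 100
Substituting: Yield = 26.9430 / 40.5300 * 100
Result: 66.4767 %


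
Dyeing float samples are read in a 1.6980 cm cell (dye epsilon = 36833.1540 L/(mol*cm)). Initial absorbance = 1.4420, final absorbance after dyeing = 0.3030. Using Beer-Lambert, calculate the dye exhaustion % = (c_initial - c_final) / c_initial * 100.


c_initial = A_i / (epsilon * l) = 1.4420 / (36833.1540 * 1.6980) = 2.3056e-05 mol/L
c_final = A_f / (epsilon * l) = 0.3030 / (36833.1540 * 1.6980) = 4.8447e-06 mol/L
Exhaustion = (c_initial - c_final) / c_initial * 100 = (2.3056e-05 - 4.8447e-06) / 2.3056e-05 * 100 = 78.9875 %
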